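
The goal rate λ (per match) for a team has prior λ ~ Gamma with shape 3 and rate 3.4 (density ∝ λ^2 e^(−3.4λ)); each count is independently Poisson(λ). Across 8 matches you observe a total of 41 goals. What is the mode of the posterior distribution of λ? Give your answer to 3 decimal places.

Σxᵢ = 41, n = 8.
Posterior ∝ λ^2e^(−3.4λ) · λ^41e^(−8λ) = λ^43e^(−11.4λ), i.e. Gamma(shape=44, rate=11.4).
The mode of a Gamma(a, b) with a ≥ 1 (shape–rate) is (a−1)/b = 43/11.4 ≈ 3.772.

λ̂_MAP = 3.772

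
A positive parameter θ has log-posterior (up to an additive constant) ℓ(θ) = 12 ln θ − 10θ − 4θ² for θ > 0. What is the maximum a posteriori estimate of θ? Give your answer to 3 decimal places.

ℓ'(θ) = 12/θ − 10 − 8θ. Setting this to zero and multiplying by θ: 8θ² + 10θ − 12 = 0.
θ = (−10 + √(10² + 4·8·12)) / (2·8) = (−10 + √484) / 16 = (−10 + 22)/16 = 3/4.
ℓ''(θ) = −12/θ² − 8 < 0, confirming a maximum.

θ̂_MAP = 0.750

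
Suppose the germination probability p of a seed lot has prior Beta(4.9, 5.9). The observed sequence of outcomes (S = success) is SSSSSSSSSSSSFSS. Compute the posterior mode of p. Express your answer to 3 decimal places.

p̂_MAP = 0.752

Prior: Beta(4.9, 5.9).
Data: 14 successes in 15 trials (from the sequence). The binomial likelihood contributes p^14(1−p)^1, so the posterior is Beta(4.9+14, 5.9+1) = Beta(18.9, 6.9).
For Beta(a, b) with a, b > 1 the mode is (a−1)/(a+b−2) = 17.9/23.8 ≈ 0.752.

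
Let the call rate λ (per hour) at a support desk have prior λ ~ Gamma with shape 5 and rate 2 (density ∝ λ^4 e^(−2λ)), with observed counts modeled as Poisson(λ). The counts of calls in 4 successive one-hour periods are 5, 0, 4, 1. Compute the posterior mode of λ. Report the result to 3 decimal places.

Σxᵢ = 5+0+4+1 = 10, with n = 4.
Posterior ∝ λ^4e^(−2λ) · λ^10e^(−4λ) = λ^14e^(−6λ), i.e. Gamma(shape=15, rate=6).
The mode of a Gamma(a, b) with a ≥ 1 (shape–rate) is (a−1)/b = 14/6 ≈ 2.333.

λ̂_MAP = 2.333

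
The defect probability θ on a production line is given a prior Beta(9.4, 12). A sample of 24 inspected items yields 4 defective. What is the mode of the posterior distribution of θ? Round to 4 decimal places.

Prior: Beta(9.4, 12).
Data: 4 successes in 24 trials. The binomial likelihood contributes θ^4(1−θ)^20, so the posterior is Beta(9.4+4, 12+20) = Beta(13.4, 32).
For Beta(a, b) with a, b > 1 the mode is (a−1)/(a+b−2) = 12.4/43.4 ≈ 0.2857.

θ̂_MAP = 0.2857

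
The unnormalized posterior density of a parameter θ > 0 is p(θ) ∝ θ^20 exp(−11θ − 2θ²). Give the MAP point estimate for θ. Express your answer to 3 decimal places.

θ̂_MAP = 1.250

ℓ'(θ) = 20/θ − 11 − 4θ. Setting this to zero and multiplying by θ: 4θ² + 11θ − 20 = 0.
θ = (−11 + √(11² + 4·4·20)) / (2·4) = (−11 + √441) / 8 = (−11 + 21)/8 = 5/4.
ℓ''(θ) = −20/θ² − 4 < 0, confirming a maximum.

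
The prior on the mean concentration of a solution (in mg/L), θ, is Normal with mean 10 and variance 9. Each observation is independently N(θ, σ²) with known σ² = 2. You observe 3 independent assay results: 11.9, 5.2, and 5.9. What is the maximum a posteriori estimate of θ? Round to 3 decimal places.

θ̂_MAP = 7.828

n = 3; x̄ = (11.9 + 5.2 + 5.9)/3 = 23/3 = 23/3 ≈ 7.6667.
For a Normal prior and Normal likelihood with known variance, the posterior is Normal; its mode equals its mean, the precision-weighted average.
Prior precision 1/σ₀² = 1/9; data precision n/σ² = 3/2 = 1.5.
θ̂ = ((1/9)·10 + 1.5·(23/3)) / (1/9 + 1.5) = (227/18)/(29/18) = 227/29 ≈ 7.828.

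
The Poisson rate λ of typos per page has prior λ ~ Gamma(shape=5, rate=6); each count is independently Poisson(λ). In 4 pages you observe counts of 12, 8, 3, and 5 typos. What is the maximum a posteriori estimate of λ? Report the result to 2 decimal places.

Σxᵢ = 12+8+3+5 = 28, with n = 4.
Posterior ∝ λ^4e^(−6λ) · λ^28e^(−4λ) = λ^32e^(−10λ), i.e. Gamma(shape=33, rate=10).
The mode of a Gamma(a, b) with a ≥ 1 (shape–rate) is (a−1)/b = 32/10 ≈ 3.20.

λ̂_MAP = 3.20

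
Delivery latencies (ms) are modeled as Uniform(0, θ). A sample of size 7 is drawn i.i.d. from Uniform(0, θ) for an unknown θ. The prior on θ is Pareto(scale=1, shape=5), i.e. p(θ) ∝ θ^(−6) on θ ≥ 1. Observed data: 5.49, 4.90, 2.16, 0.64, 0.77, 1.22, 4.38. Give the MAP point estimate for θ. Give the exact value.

The Uniform(0, θ) likelihood is θ^(−n) for θ ≥ max(xᵢ), zero otherwise. Here max(xᵢ) = 5.49.
Posterior ∝ θ^(−6) · θ^(−7) = θ^(−13) on θ ≥ max(1, 5.49) = 5.49.
This density is strictly decreasing in θ, so the posterior mode lies at the lower boundary of the support.

θ̂_MAP = 5.49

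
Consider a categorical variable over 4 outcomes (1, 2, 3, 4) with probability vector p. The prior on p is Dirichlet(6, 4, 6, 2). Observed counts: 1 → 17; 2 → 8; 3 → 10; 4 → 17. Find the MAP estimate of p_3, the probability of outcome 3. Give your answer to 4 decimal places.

MAP estimate: 0.2273

The posterior is Dirichlet(αᵢ + nᵢ) = Dirichlet(23, 12, 16, 19).
For a Dirichlet(a₁,…,a_K) with all aᵢ > 1, the mode has j-th component (aⱼ − 1)/(Σaᵢ − K).
Here Σaᵢ = 70 and K = 4, so p_3 = (16 − 1)/(70 − 4) = 15/66 ≈ 0.2273.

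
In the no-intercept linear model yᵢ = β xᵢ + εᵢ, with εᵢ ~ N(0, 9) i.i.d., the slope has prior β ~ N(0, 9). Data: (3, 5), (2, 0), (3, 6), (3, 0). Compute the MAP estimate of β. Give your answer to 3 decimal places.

log p(β | y) = −Σ(yᵢ − βxᵢ)²/(2·9) − β²/(2·9) + const.
Setting the derivative to zero: Σxᵢ(yᵢ − βxᵢ)/9 − β/9 = 0, so β = Σxᵢyᵢ / (Σxᵢ² + σ²/τ²).
Σxᵢyᵢ = 3·5 + 2·0 + 3·6 + 3·0 = 33; Σxᵢ² = 31; σ²/τ² = 1.
β̂_MAP = 33 / (31 + 1) = 33/32 ≈ 1.031.

β̂_MAP = 1.031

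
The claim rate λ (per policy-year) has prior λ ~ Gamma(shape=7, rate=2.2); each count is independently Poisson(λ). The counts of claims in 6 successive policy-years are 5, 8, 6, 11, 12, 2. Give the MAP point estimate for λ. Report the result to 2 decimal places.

λ̂_MAP = 6.10

Σxᵢ = 5+8+6+11+12+2 = 44, with n = 6.
Posterior ∝ λ^6e^(−2.2λ) · λ^44e^(−6λ) = λ^50e^(−8.2λ), i.e. Gamma(shape=51, rate=8.2).
The mode of a Gamma(a, b) with a ≥ 1 (shape–rate) is (a−1)/b = 50/8.2 ≈ 6.10.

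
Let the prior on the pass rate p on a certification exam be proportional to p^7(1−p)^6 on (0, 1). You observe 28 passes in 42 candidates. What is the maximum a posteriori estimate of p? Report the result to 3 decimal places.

The prior density ∝ p^7(1−p)^6 is the kernel of Beta(8, 7).
Data: 28 successes in 42 trials. The binomial likelihood contributes p^28(1−p)^14, so the posterior is Beta(8+28, 7+14) = Beta(36, 21).
For Beta(a, b) with a, b > 1 the mode is (a−1)/(a+b−2) = 35/55 ≈ 0.636.

p̂_MAP = 0.636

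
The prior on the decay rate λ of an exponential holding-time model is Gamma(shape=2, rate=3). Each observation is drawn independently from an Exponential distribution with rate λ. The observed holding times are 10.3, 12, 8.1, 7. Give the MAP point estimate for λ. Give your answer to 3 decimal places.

The Exponential(rate=λ) likelihood is ∝ λ^n e^(−λΣtᵢ). Here n = 4 and Σtᵢ = 10.3 + 12 + 8.1 + 7 = 37.4.
Posterior ∝ λe^(−3λ) · λ^4e^(−37.4λ) = λ^5e^(−40.4λ), i.e. Gamma(6, 40.4).
Mode = (a−1)/b = 5/40.4 ≈ 0.124.

λ̂_MAP = 0.124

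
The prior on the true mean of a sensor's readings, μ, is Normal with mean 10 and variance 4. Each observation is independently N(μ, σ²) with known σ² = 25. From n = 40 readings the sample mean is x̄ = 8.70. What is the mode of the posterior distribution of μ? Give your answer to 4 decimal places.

n = 40, x̄ = 8.70.
For a Normal prior and Normal likelihood with known variance, the posterior is Normal; its mode equals its mean, the precision-weighted average.
Prior precision 1/σ₀² = 1/4 = 0.25; data precision n/σ² = 40/25 = 1.6.
μ̂ = (0.25·10 + 1.6·8.7) / (0.25 + 1.6) = 16.42/1.85 = 1642/185 ≈ 8.8757.

μ̂_MAP = 8.8757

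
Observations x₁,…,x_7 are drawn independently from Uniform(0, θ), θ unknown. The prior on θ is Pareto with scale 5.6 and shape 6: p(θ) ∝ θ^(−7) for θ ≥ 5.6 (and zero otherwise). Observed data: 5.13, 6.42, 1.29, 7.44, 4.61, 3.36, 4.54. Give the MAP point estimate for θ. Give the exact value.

θ̂_MAP = 7.44

The Uniform(0, θ) likelihood is θ^(−n) for θ ≥ max(xᵢ), zero otherwise. Here max(xᵢ) = 7.44.
Posterior ∝ θ^(−7) · θ^(−7) = θ^(−14) on θ ≥ max(5.6, 7.44) = 7.44.
This density is strictly decreasing in θ, so the posterior mode lies at the lower boundary of the support.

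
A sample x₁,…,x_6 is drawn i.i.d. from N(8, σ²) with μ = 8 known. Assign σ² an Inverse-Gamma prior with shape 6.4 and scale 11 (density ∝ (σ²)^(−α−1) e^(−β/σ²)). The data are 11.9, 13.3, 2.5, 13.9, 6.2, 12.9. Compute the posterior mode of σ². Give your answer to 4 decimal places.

Sum of squared deviations about the known mean: SS = (11.9−8)² + (13.3−8)² + (2.5−8)² + (13.9−8)² + (6.2−8)² + (12.9−8)² = 135.61.
The Normal likelihood contributes (σ²)^(−n/2) exp(−SS/(2σ²)), so the posterior is Inverse-Gamma(α + n/2, β + SS/2) = Inverse-Gamma(9.4, 78.805).
The mode of Inverse-Gamma(a, b) is b/(a+1) = 78.805/10.4 ≈ 7.5774.

σ̂²_MAP = 7.5774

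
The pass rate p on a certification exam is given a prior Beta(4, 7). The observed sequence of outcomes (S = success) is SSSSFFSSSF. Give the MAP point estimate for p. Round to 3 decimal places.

Prior: Beta(4, 7).
Data: 7 successes in 10 trials (from the sequence). The binomial likelihood contributes p^7(1−p)^3, so the posterior is Beta(4+7, 7+3) = Beta(11, 10).
For Beta(a, b) with a, b > 1 the mode is (a−1)/(a+b−2) = 10/19 ≈ 0.526.

p̂_MAP = 0.526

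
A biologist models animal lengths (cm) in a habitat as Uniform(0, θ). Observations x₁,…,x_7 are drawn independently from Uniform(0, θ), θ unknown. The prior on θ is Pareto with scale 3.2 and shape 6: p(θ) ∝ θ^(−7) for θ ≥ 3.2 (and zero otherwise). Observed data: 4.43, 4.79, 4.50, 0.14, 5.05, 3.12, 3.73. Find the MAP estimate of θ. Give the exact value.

θ̂_MAP = 5.05

The Uniform(0, θ) likelihood is θ^(−n) for θ ≥ max(xᵢ), zero otherwise. Here max(xᵢ) = 5.05.
Posterior ∝ θ^(−7) · θ^(−7) = θ^(−14) on θ ≥ max(3.2, 5.05) = 5.05.
This density is strictly decreasing in θ, so the posterior mode lies at the lower boundary of the support.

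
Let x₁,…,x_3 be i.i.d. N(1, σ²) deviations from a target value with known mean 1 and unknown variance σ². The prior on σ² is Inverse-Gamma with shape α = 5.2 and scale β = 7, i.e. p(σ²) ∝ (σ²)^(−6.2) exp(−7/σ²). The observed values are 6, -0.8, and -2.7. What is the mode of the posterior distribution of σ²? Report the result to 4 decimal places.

σ̂²_MAP = 3.6318

Sum of squared deviations about the known mean: SS = (6−1)² + (-0.8−1)² + (-2.7−1)² = 41.93.
The Normal likelihood contributes (σ²)^(−n/2) exp(−SS/(2σ²)), so the posterior is Inverse-Gamma(α + n/2, β + SS/2) = Inverse-Gamma(6.7, 27.965).
The mode of Inverse-Gamma(a, b) is b/(a+1) = 27.965/7.7 ≈ 3.6318.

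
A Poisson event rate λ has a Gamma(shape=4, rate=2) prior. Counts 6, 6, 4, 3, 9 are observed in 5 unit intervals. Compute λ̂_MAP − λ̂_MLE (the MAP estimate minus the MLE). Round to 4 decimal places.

Σxᵢ = 28. Posterior is Gamma(32, 7); MAP = (32−1)/7 = 31/7 ≈ 4.42857.
MLE = x̄ = 28/5 ≈ 5.60000.
Difference = 31/7 − 28/5 = -41/35 ≈ -1.1714.

MAP − MLE = -1.1714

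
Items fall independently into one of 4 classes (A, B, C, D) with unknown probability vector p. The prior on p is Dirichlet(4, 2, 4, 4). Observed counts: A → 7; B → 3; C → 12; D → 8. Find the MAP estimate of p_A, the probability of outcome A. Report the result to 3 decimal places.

The posterior is Dirichlet(αᵢ + nᵢ) = Dirichlet(11, 5, 16, 12).
For a Dirichlet(a₁,…,a_K) with all aᵢ > 1, the mode has j-th component (aⱼ − 1)/(Σaᵢ − K).
Here Σaᵢ = 44 and K = 4, so p_A = (11 − 1)/(44 − 4) = 10/40 ≈ 0.250.

MAP estimate of p_A = 0.250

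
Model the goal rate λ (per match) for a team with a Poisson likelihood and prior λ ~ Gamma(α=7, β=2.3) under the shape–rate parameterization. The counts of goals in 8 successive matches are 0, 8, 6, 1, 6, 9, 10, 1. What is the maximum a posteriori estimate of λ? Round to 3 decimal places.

λ̂_MAP = 4.563

Σxᵢ = 0+8+6+1+6+9+10+1 = 41, with n = 8.
Posterior ∝ λ^6e^(−2.3λ) · λ^41e^(−8λ) = λ^47e^(−10.3λ), i.e. Gamma(shape=48, rate=10.3).
The mode of a Gamma(a, b) with a ≥ 1 (shape–rate) is (a−1)/b = 47/10.3 ≈ 4.563.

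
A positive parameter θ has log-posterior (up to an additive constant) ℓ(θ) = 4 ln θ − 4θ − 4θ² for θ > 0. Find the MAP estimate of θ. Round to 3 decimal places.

ℓ'(θ) = 4/θ − 4 − 8θ. Setting this to zero and multiplying by θ: 8θ² + 4θ − 4 = 0.
θ = (−4 + √(4² + 4·8·4)) / (2·8) = (−4 + √144) / 16 = (−4 + 12)/16 = 1/2.
ℓ''(θ) = −4/θ² − 8 < 0, confirming a maximum.

θ̂_MAP = 0.500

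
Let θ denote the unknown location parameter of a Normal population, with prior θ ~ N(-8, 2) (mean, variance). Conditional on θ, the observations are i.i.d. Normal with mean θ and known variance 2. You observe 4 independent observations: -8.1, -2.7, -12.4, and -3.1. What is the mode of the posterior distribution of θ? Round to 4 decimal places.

n = 4; x̄ = ((-8.1) + (-2.7) + (-12.4) + (-3.1))/4 = -26.3/4 = -6.575.
For a Normal prior and Normal likelihood with known variance, the posterior is Normal; its mode equals its mean, the precision-weighted average.
Prior precision 1/σ₀² = 1/2 = 0.5; data precision n/σ² = 4/2 = 2.
θ̂ = (0.5·(-8) + 2·(-6.575)) / (0.5 + 2) = (-17.15)/2.5 = -6.8600.

θ̂_MAP = -6.8600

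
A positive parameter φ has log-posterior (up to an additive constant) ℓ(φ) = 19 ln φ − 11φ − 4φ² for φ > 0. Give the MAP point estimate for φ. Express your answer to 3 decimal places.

ℓ'(φ) = 19/φ − 11 − 8φ. Setting this to zero and multiplying by φ: 8φ² + 11φ − 19 = 0.
φ = (−11 + √(11² + 4·8·19)) / (2·8) = (−11 + √729) / 16 = (−11 + 27)/16 = 1.
ℓ''(φ) = −19/φ² − 8 < 0, confirming a maximum.

φ̂_MAP = 1.000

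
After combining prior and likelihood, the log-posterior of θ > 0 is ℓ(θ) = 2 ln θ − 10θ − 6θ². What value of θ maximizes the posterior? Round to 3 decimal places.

ℓ'(θ) = 2/θ − 10 − 12θ. Setting this to zero and multiplying by θ: 12θ² + 10θ − 2 = 0.
θ = (−10 + √(10² + 4·12·2)) / (2·12) = (−10 + √196) / 24 = (−10 + 14)/24 = 1/6.
ℓ''(θ) = −2/θ² − 12 < 0, confirming a maximum.

θ̂_MAP = 0.167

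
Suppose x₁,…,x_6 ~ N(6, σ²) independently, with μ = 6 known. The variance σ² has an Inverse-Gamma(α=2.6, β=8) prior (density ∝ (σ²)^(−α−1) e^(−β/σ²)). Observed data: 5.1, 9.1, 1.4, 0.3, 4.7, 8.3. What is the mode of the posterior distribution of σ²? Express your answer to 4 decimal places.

Sum of squared deviations about the known mean: SS = (5.1−6)² + (9.1−6)² + (1.4−6)² + (0.3−6)² + (4.7−6)² + (8.3−6)² = 71.05.
The Normal likelihood contributes (σ²)^(−n/2) exp(−SS/(2σ²)), so the posterior is Inverse-Gamma(α + n/2, β + SS/2) = Inverse-Gamma(5.6, 43.525).
The mode of Inverse-Gamma(a, b) is b/(a+1) = 43.525/6.6 ≈ 6.5947.

σ̂²_MAP = 6.5947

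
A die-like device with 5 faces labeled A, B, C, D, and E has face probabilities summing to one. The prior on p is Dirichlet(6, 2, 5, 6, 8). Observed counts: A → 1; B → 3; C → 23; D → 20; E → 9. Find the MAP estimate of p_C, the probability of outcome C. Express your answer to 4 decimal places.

MAP estimate of p_C = 0.3462

The posterior is Dirichlet(αᵢ + nᵢ) = Dirichlet(7, 5, 28, 26, 17).
For a Dirichlet(a₁,…,a_K) with all aᵢ > 1, the mode has j-th component (aⱼ − 1)/(Σaᵢ − K).
Here Σaᵢ = 83 and K = 5, so p_C = (28 − 1)/(83 − 5) = 27/78 ≈ 0.3462.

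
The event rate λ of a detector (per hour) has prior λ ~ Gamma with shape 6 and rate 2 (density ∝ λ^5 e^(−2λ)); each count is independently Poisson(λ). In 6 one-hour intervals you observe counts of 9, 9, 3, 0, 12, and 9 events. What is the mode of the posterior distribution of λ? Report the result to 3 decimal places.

λ̂_MAP = 5.875

Σxᵢ = 9+9+3+0+12+9 = 42, with n = 6.
Posterior ∝ λ^5e^(−2λ) · λ^42e^(−6λ) = λ^47e^(−8λ), i.e. Gamma(shape=48, rate=8).
The mode of a Gamma(a, b) with a ≥ 1 (shape–rate) is (a−1)/b = 47/8 ≈ 5.875.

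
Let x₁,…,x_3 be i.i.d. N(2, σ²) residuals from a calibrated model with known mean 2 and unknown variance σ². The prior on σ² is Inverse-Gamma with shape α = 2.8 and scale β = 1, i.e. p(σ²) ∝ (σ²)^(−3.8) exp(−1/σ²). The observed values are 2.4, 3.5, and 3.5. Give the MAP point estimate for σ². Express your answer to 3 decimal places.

σ̂²_MAP = 0.628

Sum of squared deviations about the known mean: SS = (2.4−2)² + (3.5−2)² + (3.5−2)² = 4.66.
The Normal likelihood contributes (σ²)^(−n/2) exp(−SS/(2σ²)), so the posterior is Inverse-Gamma(α + n/2, β + SS/2) = Inverse-Gamma(4.3, 3.33).
The mode of Inverse-Gamma(a, b) is b/(a+1) = 3.33/5.3 ≈ 0.628.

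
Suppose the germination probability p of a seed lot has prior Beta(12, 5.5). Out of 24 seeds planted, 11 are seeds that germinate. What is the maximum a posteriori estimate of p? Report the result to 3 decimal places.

p̂_MAP = 0.557

Prior: Beta(12, 5.5).
Data: 11 successes in 24 trials. The binomial likelihood contributes p^11(1−p)^13, so the posterior is Beta(12+11, 5.5+13) = Beta(23, 18.5).
For Beta(a, b) with a, b > 1 the mode is (a−1)/(a+b−2) = 22/39.5 ≈ 0.557.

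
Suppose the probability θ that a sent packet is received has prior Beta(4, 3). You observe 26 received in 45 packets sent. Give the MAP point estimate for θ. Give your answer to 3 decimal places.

Prior: Beta(4, 3).
Data: 26 successes in 45 trials. The binomial likelihood contributes θ^26(1−θ)^19, so the posterior is Beta(4+26, 3+19) = Beta(30, 22).
For Beta(a, b) with a, b > 1 the mode is (a−1)/(a+b−2) = 29/50 ≈ 0.580.

θ̂_MAP = 0.580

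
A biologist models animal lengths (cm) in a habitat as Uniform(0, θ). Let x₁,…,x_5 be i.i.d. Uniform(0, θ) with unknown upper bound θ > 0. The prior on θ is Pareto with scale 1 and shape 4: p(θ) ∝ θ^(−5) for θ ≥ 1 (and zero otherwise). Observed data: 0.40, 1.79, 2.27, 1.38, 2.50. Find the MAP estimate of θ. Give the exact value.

The Uniform(0, θ) likelihood is θ^(−n) for θ ≥ max(xᵢ), zero otherwise. Here max(xᵢ) = 2.50.
Posterior ∝ θ^(−5) · θ^(−5) = θ^(−10) on θ ≥ max(1, 2.50) = 2.50.
This density is strictly decreasing in θ, so the posterior mode lies at the lower boundary of the support.

θ̂_MAP = 2.50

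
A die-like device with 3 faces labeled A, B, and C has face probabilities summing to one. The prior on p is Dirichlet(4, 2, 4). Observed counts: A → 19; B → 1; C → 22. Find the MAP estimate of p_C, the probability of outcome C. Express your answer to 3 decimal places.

The posterior is Dirichlet(αᵢ + nᵢ) = Dirichlet(23, 3, 26).
For a Dirichlet(a₁,…,a_K) with all aᵢ > 1, the mode has j-th component (aⱼ − 1)/(Σaᵢ − K).
Here Σaᵢ = 52 and K = 3, so p_C = (26 − 1)/(52 − 3) = 25/49 ≈ 0.510.

MAP estimate of p_C = 0.510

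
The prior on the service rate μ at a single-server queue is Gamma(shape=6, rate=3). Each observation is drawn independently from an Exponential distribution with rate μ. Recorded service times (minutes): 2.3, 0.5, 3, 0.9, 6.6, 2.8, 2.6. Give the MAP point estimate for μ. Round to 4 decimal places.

The Exponential(rate=μ) likelihood is ∝ μ^n e^(−μΣtᵢ). Here n = 7 and Σtᵢ = 2.3 + 0.5 + 3 + 0.9 + 6.6 + 2.8 + 2.6 = 18.7.
Posterior ∝ μ^5e^(−3μ) · μ^7e^(−18.7μ) = μ^12e^(−21.7μ), i.e. Gamma(13, 21.7).
Mode = (a−1)/b = 12/21.7 ≈ 0.5530.

μ̂_MAP = 0.5530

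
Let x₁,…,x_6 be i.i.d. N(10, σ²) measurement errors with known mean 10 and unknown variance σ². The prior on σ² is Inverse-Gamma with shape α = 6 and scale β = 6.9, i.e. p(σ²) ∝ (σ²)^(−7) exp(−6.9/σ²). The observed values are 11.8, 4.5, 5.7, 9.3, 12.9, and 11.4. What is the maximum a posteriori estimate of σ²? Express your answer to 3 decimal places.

Sum of squared deviations about the known mean: SS = (11.8−10)² + (4.5−10)² + (5.7−10)² + (9.3−10)² + (12.9−10)² + (11.4−10)² = 62.84.
The Normal likelihood contributes (σ²)^(−n/2) exp(−SS/(2σ²)), so the posterior is Inverse-Gamma(α + n/2, β + SS/2) = Inverse-Gamma(9, 38.32).
The mode of Inverse-Gamma(a, b) is b/(a+1) = 38.32/10 ≈ 3.832.

σ̂²_MAP = 3.832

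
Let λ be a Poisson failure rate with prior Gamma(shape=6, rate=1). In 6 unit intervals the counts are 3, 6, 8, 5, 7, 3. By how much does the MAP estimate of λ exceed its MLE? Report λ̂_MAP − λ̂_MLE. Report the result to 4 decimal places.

Σxᵢ = 32. Posterior is Gamma(38, 7); MAP = (38−1)/7 = 37/7 ≈ 5.28571.
MLE = x̄ = 32/6 ≈ 5.33333.
Difference = 37/7 − 32/6 = -1/21 ≈ -0.0476.

MAP − MLE = -0.0476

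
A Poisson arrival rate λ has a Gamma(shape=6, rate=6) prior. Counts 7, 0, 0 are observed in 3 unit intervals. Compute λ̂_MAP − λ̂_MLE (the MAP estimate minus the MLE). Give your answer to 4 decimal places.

MAP − MLE = -1.0000

Σxᵢ = 7. Posterior is Gamma(13, 9); MAP = (13−1)/9 = 12/9 ≈ 1.33333.
MLE = x̄ = 7/3 ≈ 2.33333.
Difference = 12/9 − 7/3 = -1 ≈ -1.0000.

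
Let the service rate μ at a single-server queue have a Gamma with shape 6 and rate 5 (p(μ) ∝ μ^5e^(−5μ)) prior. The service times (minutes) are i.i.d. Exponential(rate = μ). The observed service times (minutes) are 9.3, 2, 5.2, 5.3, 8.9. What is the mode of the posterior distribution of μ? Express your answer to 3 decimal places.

The Exponential(rate=μ) likelihood is ∝ μ^n e^(−μΣtᵢ). Here n = 5 and Σtᵢ = 9.3 + 2 + 5.2 + 5.3 + 8.9 = 30.7.
Posterior ∝ μ^5e^(−5μ) · μ^5e^(−30.7μ) = μ^10e^(−35.7μ), i.e. Gamma(11, 35.7).
Mode = (a−1)/b = 10/35.7 ≈ 0.280.

μ̂_MAP = 0.280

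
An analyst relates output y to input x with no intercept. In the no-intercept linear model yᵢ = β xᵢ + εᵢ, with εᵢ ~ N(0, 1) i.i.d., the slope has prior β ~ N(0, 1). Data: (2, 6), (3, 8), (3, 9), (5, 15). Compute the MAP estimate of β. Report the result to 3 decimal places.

log p(β | y) = −Σ(yᵢ − βxᵢ)²/(2·1) − β²/(2·1) + const.
Setting the derivative to zero: Σxᵢ(yᵢ − βxᵢ)/1 − β/1 = 0, so β = Σxᵢyᵢ / (Σxᵢ² + σ²/τ²).
Σxᵢyᵢ = 2·6 + 3·8 + 3·9 + 5·15 = 138; Σxᵢ² = 47; σ²/τ² = 1.
β̂_MAP = 138 / (47 + 1) = 138/48 ≈ 2.875.

β̂_MAP = 2.875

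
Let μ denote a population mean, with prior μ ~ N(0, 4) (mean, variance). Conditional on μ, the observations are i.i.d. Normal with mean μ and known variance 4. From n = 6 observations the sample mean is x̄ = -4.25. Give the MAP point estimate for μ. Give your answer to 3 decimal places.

n = 6, x̄ = -4.25.
For a Normal prior and Normal likelihood with known variance, the posterior is Normal; its mode equals its mean, the precision-weighted average.
Prior precision 1/σ₀² = 1/4 = 0.25; data precision n/σ² = 6/4 = 1.5.
μ̂ = (0.25·0 + 1.5·(-4.25)) / (0.25 + 1.5) = (-6.375)/1.75 = -51/14 ≈ -3.643.

μ̂_MAP = -3.643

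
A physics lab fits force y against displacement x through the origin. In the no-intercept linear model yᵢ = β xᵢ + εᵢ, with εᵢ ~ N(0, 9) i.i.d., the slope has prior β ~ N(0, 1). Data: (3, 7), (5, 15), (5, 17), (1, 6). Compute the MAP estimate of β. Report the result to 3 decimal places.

β̂_MAP = 2.710

log p(β | y) = −Σ(yᵢ − βxᵢ)²/(2·9) − β²/(2·1) + const.
Setting the derivative to zero: Σxᵢ(yᵢ − βxᵢ)/9 − β/1 = 0, so β = Σxᵢyᵢ / (Σxᵢ² + σ²/τ²).
Σxᵢyᵢ = 3·7 + 5·15 + 5·17 + 1·6 = 187; Σxᵢ² = 60; σ²/τ² = 9.
β̂_MAP = 187 / (60 + 9) = 187/69 ≈ 2.710.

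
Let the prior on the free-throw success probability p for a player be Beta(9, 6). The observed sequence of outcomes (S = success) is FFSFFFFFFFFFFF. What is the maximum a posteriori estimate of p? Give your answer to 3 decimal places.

Prior: Beta(9, 6).
Data: 1 success in 14 trials (from the sequence). The binomial likelihood contributes p(1−p)^13, so the posterior is Beta(9+1, 6+13) = Beta(10, 19).
For Beta(a, b) with a, b > 1 the mode is (a−1)/(a+b−2) = 9/27 ≈ 0.333.

p̂_MAP = 0.333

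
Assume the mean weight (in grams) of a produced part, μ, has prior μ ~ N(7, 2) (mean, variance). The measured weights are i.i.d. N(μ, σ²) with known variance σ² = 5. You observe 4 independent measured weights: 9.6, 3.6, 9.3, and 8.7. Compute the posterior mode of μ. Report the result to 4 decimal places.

n = 4; x̄ = (9.6 + 3.6 + 9.3 + 8.7)/4 = 31.2/4 = 7.8.
For a Normal prior and Normal likelihood with known variance, the posterior is Normal; its mode equals its mean, the precision-weighted average.
Prior precision 1/σ₀² = 1/2 = 0.5; data precision n/σ² = 4/5 = 0.8.
μ̂ = (0.5·7 + 0.8·7.8) / (0.5 + 0.8) = 9.74/1.3 = 487/65 ≈ 7.4923.

μ̂_MAP = 7.4923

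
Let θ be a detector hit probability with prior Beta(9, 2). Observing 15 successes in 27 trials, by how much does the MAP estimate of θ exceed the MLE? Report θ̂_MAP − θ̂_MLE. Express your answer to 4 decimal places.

MAP − MLE = 0.0833

Posterior is Beta(24, 14); MAP = (24−1)/(38−2) = 23/36 ≈ 0.63889.
MLE ignores the prior: θ̂_MLE = k/n = 15/27 ≈ 0.55556.
Difference = 23/36 − 15/27 = 1/12 ≈ 0.0833.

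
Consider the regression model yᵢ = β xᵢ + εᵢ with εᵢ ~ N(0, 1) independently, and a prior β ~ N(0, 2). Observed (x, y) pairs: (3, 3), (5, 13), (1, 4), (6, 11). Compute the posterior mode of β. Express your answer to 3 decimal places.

β̂_MAP = 2.014

log p(β | y) = −Σ(yᵢ − βxᵢ)²/(2·1) − β²/(2·2) + const.
Setting the derivative to zero: Σxᵢ(yᵢ − βxᵢ)/1 − β/2 = 0, so β = Σxᵢyᵢ / (Σxᵢ² + σ²/τ²).
Σxᵢyᵢ = 3·3 + 5·13 + 1·4 + 6·11 = 144; Σxᵢ² = 71; σ²/τ² = 0.5.
β̂_MAP = 144 / (71 + 0.5) = 144/71.5 ≈ 2.014.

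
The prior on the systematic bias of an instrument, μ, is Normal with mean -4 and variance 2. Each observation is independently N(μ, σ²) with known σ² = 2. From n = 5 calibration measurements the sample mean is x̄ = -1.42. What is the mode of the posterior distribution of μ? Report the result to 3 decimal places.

μ̂_MAP = -1.850

n = 5, x̄ = -1.42.
For a Normal prior and Normal likelihood with known variance, the posterior is Normal; its mode equals its mean, the precision-weighted average.
Prior precision 1/σ₀² = 1/2 = 0.5; data precision n/σ² = 5/2 = 2.5.
μ̂ = (0.5·(-4) + 2.5·(-1.42)) / (0.5 + 2.5) = (-5.55)/3 = -1.850.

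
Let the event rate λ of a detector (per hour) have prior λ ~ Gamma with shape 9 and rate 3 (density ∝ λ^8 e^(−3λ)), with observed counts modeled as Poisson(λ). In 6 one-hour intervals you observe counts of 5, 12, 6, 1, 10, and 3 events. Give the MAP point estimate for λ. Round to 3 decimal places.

λ̂_MAP = 5.000

Σxᵢ = 5+12+6+1+10+3 = 37, with n = 6.
Posterior ∝ λ^8e^(−3λ) · λ^37e^(−6λ) = λ^45e^(−9λ), i.e. Gamma(shape=46, rate=9).
The mode of a Gamma(a, b) with a ≥ 1 (shape–rate) is (a−1)/b = 45/9 ≈ 5.000.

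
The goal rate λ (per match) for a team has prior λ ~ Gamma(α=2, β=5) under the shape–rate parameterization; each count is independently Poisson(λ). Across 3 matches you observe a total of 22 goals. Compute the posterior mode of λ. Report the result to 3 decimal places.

Σxᵢ = 22, n = 3.
Posterior ∝ λe^(−5λ) · λ^22e^(−3λ) = λ^23e^(−8λ), i.e. Gamma(shape=24, rate=8).
The mode of a Gamma(a, b) with a ≥ 1 (shape–rate) is (a−1)/b = 23/8 ≈ 2.875.

λ̂_MAP = 2.875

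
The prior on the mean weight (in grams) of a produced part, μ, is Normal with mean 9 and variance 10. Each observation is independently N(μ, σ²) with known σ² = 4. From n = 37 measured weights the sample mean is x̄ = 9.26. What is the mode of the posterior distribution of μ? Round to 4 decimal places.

n = 37, x̄ = 9.26.
For a Normal prior and Normal likelihood with known variance, the posterior is Normal; its mode equals its mean, the precision-weighted average.
Prior precision 1/σ₀² = 1/10 = 0.1; data precision n/σ² = 37/4 = 9.25.
μ̂ = (0.1·9 + 9.25·9.26) / (0.1 + 9.25) = 86.555/9.35 = 17311/1870 ≈ 9.2572.

μ̂_MAP = 9.2572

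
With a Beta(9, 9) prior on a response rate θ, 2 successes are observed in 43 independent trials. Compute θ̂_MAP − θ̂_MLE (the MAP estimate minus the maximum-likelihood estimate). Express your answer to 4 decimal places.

MAP − MLE = 0.1230

Posterior is Beta(11, 50); MAP = (11−1)/(61−2) = 10/59 ≈ 0.16949.
MLE ignores the prior: θ̂_MLE = k/n = 2/43 ≈ 0.04651.
Difference = 10/59 − 2/43 = 312/2537 ≈ 0.1230.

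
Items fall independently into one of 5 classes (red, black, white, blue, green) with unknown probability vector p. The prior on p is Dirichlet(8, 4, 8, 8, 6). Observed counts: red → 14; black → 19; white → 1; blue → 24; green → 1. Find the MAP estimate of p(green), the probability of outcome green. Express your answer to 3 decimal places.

The posterior is Dirichlet(αᵢ + nᵢ) = Dirichlet(22, 23, 9, 32, 7).
For a Dirichlet(a₁,…,a_K) with all aᵢ > 1, the mode has j-th component (aⱼ − 1)/(Σaᵢ − K).
Here Σaᵢ = 93 and K = 5, so p(green) = (7 − 1)/(93 − 5) = 6/88 ≈ 0.068.

MAP estimate of p(green) = 0.068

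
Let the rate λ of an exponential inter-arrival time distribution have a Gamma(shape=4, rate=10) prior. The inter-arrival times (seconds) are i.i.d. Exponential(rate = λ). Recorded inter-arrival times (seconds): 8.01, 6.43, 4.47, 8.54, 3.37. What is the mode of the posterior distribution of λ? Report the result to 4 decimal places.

λ̂_MAP = 0.1960

The Exponential(rate=λ) likelihood is ∝ λ^n e^(−λΣtᵢ). Here n = 5 and Σtᵢ = 8.01 + 6.43 + 4.47 + 8.54 + 3.37 = 30.82.
Posterior ∝ λ^3e^(−10λ) · λ^5e^(−30.82λ) = λ^8e^(−40.82λ), i.e. Gamma(9, 40.82).
Mode = (a−1)/b = 8/40.82 ≈ 0.1960.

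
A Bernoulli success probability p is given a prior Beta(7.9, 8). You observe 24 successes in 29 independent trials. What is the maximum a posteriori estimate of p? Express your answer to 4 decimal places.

p̂_MAP = 0.7203

Prior: Beta(7.9, 8).
Data: 24 successes in 29 trials. The binomial likelihood contributes p^24(1−p)^5, so the posterior is Beta(7.9+24, 8+5) = Beta(31.9, 13).
For Beta(a, b) with a, b > 1 the mode is (a−1)/(a+b−2) = 30.9/42.9 ≈ 0.7203.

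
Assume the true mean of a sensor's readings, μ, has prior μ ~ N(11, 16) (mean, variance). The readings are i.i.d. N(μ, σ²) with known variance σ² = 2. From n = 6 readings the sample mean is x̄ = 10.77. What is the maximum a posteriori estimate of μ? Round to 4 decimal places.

n = 6, x̄ = 10.77.
For a Normal prior and Normal likelihood with known variance, the posterior is Normal; its mode equals its mean, the precision-weighted average.
Prior precision 1/σ₀² = 1/16 = 0.0625; data precision n/σ² = 6/2 = 3.
μ̂ = (0.0625·11 + 3·10.77) / (0.0625 + 3) = 32.9975/3.0625 = 13199/1225 ≈ 10.7747.

μ̂_MAP = 10.7747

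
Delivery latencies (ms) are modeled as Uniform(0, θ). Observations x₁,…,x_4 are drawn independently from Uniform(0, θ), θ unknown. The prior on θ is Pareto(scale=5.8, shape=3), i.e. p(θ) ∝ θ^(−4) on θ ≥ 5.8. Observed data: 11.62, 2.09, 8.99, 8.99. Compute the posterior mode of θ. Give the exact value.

θ̂_MAP = 11.62

The Uniform(0, θ) likelihood is θ^(−n) for θ ≥ max(xᵢ), zero otherwise. Here max(xᵢ) = 11.62.
Posterior ∝ θ^(−4) · θ^(−4) = θ^(−8) on θ ≥ max(5.8, 11.62) = 11.62.
This density is strictly decreasing in θ, so the posterior mode lies at the lower boundary of the support.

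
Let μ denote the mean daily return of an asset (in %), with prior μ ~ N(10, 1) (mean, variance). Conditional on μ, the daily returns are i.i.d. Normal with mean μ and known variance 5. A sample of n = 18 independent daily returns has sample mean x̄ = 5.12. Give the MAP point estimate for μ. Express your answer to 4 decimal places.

n = 18, x̄ = 5.12.
For a Normal prior and Normal likelihood with known variance, the posterior is Normal; its mode equals its mean, the precision-weighted average.
Prior precision 1/σ₀² = 1/1 = 1; data precision n/σ² = 18/5 = 3.6.
μ̂ = (1·10 + 3.6·5.12) / (1 + 3.6) = 28.432/4.6 = 3554/575 ≈ 6.1809.

μ̂_MAP = 6.1809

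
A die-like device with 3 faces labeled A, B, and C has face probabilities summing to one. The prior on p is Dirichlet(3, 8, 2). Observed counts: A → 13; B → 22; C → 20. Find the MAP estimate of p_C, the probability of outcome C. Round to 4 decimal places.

MAP estimate of p_C = 0.3231

The posterior is Dirichlet(αᵢ + nᵢ) = Dirichlet(16, 30, 22).
For a Dirichlet(a₁,…,a_K) with all aᵢ > 1, the mode has j-th component (aⱼ − 1)/(Σaᵢ − K).
Here Σaᵢ = 68 and K = 3, so p_C = (22 − 1)/(68 − 3) = 21/65 ≈ 0.3231.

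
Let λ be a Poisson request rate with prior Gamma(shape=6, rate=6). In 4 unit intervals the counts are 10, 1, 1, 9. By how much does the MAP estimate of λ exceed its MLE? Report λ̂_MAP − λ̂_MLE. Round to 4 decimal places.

Σxᵢ = 21. Posterior is Gamma(27, 10); MAP = (27−1)/10 = 26/10 ≈ 2.60000.
MLE = x̄ = 21/4 ≈ 5.25000.
Difference = 26/10 − 21/4 = -53/20 ≈ -2.6500.

MAP − MLE = -2.6500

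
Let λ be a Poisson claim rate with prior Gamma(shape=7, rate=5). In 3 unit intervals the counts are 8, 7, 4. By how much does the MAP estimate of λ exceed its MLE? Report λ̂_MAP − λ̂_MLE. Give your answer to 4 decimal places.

MAP − MLE = -3.2083

Σxᵢ = 19. Posterior is Gamma(26, 8); MAP = (26−1)/8 = 25/8 ≈ 3.12500.
MLE = x̄ = 19/3 ≈ 6.33333.
Difference = 25/8 − 19/3 = -77/24 ≈ -3.2083.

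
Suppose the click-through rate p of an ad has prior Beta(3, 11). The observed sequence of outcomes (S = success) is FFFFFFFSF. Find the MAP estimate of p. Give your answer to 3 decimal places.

Prior: Beta(3, 11).
Data: 1 success in 9 trials (from the sequence). The binomial likelihood contributes p(1−p)^8, so the posterior is Beta(3+1, 11+8) = Beta(4, 19).
For Beta(a, b) with a, b > 1 the mode is (a−1)/(a+b−2) = 3/21 ≈ 0.143.

p̂_MAP = 0.143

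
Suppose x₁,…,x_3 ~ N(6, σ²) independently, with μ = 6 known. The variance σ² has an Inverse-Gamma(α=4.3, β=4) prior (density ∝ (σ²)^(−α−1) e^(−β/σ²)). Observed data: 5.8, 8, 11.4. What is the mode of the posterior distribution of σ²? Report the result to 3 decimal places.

Sum of squared deviations about the known mean: SS = (5.8−6)² + (8−6)² + (11.4−6)² = 33.2.
The Normal likelihood contributes (σ²)^(−n/2) exp(−SS/(2σ²)), so the posterior is Inverse-Gamma(α + n/2, β + SS/2) = Inverse-Gamma(5.8, 20.6).
The mode of Inverse-Gamma(a, b) is b/(a+1) = 20.6/6.8 ≈ 3.029.

σ̂²_MAP = 3.029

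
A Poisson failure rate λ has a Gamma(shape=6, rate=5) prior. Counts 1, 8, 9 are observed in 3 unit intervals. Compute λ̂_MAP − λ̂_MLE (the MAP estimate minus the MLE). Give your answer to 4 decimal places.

Σxᵢ = 18. Posterior is Gamma(24, 8); MAP = (24−1)/8 = 23/8 ≈ 2.87500.
MLE = x̄ = 18/3 ≈ 6.00000.
Difference = 23/8 − 18/3 = -25/8 ≈ -3.1250.

MAP − MLE = -3.1250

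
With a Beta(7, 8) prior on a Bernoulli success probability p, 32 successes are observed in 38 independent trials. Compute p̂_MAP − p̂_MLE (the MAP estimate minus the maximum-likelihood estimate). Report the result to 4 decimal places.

Posterior is Beta(39, 14); MAP = (39−1)/(53−2) = 38/51 ≈ 0.74510.
MLE ignores the prior: p̂_MLE = k/n = 32/38 ≈ 0.84211.
Difference = 38/51 − 32/38 = -94/969 ≈ -0.0970.

MAP − MLE = -0.0970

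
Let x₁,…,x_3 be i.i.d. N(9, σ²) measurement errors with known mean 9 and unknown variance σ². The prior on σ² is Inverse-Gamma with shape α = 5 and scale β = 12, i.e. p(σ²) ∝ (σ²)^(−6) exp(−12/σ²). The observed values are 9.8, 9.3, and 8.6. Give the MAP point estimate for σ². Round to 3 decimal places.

Sum of squared deviations about the known mean: SS = (9.8−9)² + (9.3−9)² + (8.6−9)² = 0.89.
The Normal likelihood contributes (σ²)^(−n/2) exp(−SS/(2σ²)), so the posterior is Inverse-Gamma(α + n/2, β + SS/2) = Inverse-Gamma(6.5, 12.445).
The mode of Inverse-Gamma(a, b) is b/(a+1) = 12.445/7.5 ≈ 1.659.

σ̂²_MAP = 1.659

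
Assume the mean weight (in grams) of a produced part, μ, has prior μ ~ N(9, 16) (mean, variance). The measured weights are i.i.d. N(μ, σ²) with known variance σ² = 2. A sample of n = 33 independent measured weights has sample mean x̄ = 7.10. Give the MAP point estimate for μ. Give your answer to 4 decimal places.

μ̂_MAP = 7.1072

n = 33, x̄ = 7.10.
For a Normal prior and Normal likelihood with known variance, the posterior is Normal; its mode equals its mean, the precision-weighted average.
Prior precision 1/σ₀² = 1/16 = 0.0625; data precision n/σ² = 33/2 = 16.5.
μ̂ = (0.0625·9 + 16.5·7.1) / (0.0625 + 16.5) = 117.7125/16.5625 = 9417/1325 ≈ 7.1072.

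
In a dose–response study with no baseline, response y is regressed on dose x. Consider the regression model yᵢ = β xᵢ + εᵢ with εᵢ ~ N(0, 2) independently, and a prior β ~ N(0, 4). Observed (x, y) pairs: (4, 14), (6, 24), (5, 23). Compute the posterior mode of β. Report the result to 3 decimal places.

log p(β | y) = −Σ(yᵢ − βxᵢ)²/(2·2) − β²/(2·4) + const.
Setting the derivative to zero: Σxᵢ(yᵢ − βxᵢ)/2 − β/4 = 0, so β = Σxᵢyᵢ / (Σxᵢ² + σ²/τ²).
Σxᵢyᵢ = 4·14 + 6·24 + 5·23 = 315; Σxᵢ² = 77; σ²/τ² = 0.5.
β̂_MAP = 315 / (77 + 0.5) = 315/77.5 ≈ 4.065.

β̂_MAP = 4.065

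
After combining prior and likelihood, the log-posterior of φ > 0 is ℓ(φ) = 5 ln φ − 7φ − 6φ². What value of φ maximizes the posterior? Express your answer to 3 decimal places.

ℓ'(φ) = 5/φ − 7 − 12φ. Setting this to zero and multiplying by φ: 12φ² + 7φ − 5 = 0.
φ = (−7 + √(7² + 4·12·5)) / (2·12) = (−7 + √289) / 24 = (−7 + 17)/24 = 5/12.
ℓ''(φ) = −5/φ² − 12 < 0, confirming a maximum.

φ̂_MAP = 0.417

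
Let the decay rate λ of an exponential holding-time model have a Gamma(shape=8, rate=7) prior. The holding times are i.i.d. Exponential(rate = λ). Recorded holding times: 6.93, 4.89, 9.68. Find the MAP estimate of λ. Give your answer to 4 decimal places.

The Exponential(rate=λ) likelihood is ∝ λ^n e^(−λΣtᵢ). Here n = 3 and Σtᵢ = 6.93 + 4.89 + 9.68 = 21.50.
Posterior ∝ λ^7e^(−7λ) · λ^3e^(−21.50λ) = λ^10e^(−28.50λ), i.e. Gamma(11, 28.50).
Mode = (a−1)/b = 10/28.50 ≈ 0.3509.

λ̂_MAP = 0.3509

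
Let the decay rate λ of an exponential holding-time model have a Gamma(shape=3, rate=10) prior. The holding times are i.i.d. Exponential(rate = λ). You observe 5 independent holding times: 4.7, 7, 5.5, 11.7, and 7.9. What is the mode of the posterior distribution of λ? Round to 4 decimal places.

λ̂_MAP = 0.1496

The Exponential(rate=λ) likelihood is ∝ λ^n e^(−λΣtᵢ). Here n = 5 and Σtᵢ = 4.7 + 7 + 5.5 + 11.7 + 7.9 = 36.8.
Posterior ∝ λ^2e^(−10λ) · λ^5e^(−36.8λ) = λ^7e^(−46.8λ), i.e. Gamma(8, 46.8).
Mode = (a−1)/b = 7/46.8 ≈ 0.1496.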